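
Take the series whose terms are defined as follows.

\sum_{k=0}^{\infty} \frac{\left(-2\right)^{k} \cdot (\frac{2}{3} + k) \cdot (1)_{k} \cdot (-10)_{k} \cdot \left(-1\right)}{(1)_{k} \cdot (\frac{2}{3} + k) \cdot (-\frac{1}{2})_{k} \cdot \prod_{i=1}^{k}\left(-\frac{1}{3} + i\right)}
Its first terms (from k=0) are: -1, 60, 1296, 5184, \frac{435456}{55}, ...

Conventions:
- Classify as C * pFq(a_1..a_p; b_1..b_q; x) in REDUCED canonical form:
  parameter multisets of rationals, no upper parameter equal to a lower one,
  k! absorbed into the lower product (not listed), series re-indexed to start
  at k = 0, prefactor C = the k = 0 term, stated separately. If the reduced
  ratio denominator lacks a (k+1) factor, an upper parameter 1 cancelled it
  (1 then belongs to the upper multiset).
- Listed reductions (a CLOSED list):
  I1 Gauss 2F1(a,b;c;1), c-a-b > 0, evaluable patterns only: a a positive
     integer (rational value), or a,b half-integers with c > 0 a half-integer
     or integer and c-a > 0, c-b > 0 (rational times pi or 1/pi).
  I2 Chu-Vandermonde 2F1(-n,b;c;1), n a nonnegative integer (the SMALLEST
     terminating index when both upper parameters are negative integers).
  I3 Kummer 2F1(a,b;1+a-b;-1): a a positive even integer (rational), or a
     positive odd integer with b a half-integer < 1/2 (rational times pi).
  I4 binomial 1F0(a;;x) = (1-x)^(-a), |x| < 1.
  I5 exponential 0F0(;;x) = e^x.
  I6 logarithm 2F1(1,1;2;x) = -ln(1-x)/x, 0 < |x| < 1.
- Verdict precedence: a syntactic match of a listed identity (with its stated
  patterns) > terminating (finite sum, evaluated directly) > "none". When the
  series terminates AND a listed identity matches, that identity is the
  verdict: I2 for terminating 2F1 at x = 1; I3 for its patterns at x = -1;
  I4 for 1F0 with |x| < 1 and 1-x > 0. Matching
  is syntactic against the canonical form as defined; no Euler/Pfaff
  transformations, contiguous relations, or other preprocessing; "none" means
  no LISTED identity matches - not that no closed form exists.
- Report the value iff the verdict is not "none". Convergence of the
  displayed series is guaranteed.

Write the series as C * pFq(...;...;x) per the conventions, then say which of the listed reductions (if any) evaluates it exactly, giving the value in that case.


Reduced: x = -2, 2F2, upper = {-10, 1}, lower = {-\frac{1}{2}, \frac{2}{3}}, C = -1. Verdict: terminating - upper -10 stops the sum at k = 10; the 11 terms are added exactly. Exact value: \frac{3189127013898907}{137963370545}.

The tell: from the first term -1: the factor k + 2/3 cancels (top and bottom), leaving C = -1.
Ratio: r(k) = -2 * (k-10) (k+1) / [(k-\frac{1}{2}) (k+\frac{2}{3}) (k+1)] - rational in k. x = -2; t_0 = -1; negate the roots.


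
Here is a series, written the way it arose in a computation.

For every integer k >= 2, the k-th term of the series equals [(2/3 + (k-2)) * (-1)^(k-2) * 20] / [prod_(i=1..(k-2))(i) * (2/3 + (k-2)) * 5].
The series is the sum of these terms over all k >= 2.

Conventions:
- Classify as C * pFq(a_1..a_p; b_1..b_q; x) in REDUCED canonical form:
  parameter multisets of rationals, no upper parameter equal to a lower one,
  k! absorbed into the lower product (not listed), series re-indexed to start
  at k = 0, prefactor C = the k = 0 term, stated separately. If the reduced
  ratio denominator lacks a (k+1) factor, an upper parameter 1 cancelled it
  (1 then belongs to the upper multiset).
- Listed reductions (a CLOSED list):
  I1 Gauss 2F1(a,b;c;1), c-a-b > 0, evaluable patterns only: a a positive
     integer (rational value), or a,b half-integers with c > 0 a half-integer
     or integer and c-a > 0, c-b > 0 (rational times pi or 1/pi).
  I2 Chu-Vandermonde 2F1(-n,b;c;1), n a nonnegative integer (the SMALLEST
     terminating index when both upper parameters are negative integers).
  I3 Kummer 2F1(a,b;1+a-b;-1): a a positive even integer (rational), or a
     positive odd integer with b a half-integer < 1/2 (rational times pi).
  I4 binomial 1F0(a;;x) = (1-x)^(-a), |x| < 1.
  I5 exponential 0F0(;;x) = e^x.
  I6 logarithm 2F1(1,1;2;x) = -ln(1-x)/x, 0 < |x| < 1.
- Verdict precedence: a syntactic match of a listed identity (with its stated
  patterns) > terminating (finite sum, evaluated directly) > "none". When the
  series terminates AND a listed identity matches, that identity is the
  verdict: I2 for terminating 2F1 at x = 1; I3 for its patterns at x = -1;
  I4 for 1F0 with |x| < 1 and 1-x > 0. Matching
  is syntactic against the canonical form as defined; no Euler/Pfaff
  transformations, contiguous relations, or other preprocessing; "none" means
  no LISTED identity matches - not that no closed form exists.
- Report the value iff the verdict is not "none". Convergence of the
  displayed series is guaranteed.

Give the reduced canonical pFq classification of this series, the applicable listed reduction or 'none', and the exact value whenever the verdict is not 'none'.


x = -1 here; the reduced form reads 0F0, upper {-}, lower {-}, C = 4. Verdict (x = -1): the I5 exponential reduction applies (the 0F0 exponential series at x = -1). Sum: 4 * e^(-1).

First insight: from the first term 4: the factor k + 2/3 cancels (top and bottom), leaving C = 4, x = -1.
Consecutive-term ratio: r(k) = (-1) * 1 / [(k+1)] - poly over poly, x = (-1) from leading terms; C = 4 at k = 0.


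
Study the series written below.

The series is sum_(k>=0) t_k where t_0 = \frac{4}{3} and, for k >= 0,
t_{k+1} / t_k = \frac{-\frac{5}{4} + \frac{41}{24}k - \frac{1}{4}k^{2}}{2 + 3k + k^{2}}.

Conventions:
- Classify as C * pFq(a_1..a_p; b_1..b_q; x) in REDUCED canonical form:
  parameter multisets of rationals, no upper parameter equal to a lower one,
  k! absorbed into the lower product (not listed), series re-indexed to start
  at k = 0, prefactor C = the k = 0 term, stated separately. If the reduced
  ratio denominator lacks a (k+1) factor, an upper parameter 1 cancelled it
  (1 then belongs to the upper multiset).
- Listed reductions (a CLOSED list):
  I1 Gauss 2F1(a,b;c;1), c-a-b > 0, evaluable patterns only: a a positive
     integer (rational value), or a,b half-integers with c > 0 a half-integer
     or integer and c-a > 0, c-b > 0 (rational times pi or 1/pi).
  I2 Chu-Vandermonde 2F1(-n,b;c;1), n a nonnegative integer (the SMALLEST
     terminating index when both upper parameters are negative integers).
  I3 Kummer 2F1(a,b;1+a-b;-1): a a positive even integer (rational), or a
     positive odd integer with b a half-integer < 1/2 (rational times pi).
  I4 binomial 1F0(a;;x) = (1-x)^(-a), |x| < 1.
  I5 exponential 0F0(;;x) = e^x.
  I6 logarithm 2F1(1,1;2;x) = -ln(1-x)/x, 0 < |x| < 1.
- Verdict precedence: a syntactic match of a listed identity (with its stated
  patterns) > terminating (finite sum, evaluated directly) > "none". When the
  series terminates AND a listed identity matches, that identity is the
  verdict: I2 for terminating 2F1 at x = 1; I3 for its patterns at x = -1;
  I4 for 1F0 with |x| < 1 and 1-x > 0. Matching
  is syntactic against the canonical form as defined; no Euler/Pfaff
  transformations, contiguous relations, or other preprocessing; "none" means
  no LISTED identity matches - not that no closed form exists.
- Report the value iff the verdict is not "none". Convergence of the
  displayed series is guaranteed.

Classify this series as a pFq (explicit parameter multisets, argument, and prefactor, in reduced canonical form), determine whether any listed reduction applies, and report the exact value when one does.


Reduced: x = -\frac{1}{4}, 2F1, upper = {-6, -\frac{5}{6}}, lower = {2}, C = \frac{4}{3}. Verdict: terminating - upper -6 stops the sum at k = 6; the 7 terms are added exactly. Hence: \frac{9659330513}{20639121408}.

Structural cue: from the first term \frac{4}{3}: roots of the ratio polynomials (prefactor 4/3) are the negated parameters.
Adjacent-term ratio: r(k) = -\frac{1}{4} * (k-6) (k-\frac{5}{6}) / [(k+2) (k+1)] - rational in k. x = -\frac{1}{4}; t_0 = \frac{4}{3}; negate the roots.


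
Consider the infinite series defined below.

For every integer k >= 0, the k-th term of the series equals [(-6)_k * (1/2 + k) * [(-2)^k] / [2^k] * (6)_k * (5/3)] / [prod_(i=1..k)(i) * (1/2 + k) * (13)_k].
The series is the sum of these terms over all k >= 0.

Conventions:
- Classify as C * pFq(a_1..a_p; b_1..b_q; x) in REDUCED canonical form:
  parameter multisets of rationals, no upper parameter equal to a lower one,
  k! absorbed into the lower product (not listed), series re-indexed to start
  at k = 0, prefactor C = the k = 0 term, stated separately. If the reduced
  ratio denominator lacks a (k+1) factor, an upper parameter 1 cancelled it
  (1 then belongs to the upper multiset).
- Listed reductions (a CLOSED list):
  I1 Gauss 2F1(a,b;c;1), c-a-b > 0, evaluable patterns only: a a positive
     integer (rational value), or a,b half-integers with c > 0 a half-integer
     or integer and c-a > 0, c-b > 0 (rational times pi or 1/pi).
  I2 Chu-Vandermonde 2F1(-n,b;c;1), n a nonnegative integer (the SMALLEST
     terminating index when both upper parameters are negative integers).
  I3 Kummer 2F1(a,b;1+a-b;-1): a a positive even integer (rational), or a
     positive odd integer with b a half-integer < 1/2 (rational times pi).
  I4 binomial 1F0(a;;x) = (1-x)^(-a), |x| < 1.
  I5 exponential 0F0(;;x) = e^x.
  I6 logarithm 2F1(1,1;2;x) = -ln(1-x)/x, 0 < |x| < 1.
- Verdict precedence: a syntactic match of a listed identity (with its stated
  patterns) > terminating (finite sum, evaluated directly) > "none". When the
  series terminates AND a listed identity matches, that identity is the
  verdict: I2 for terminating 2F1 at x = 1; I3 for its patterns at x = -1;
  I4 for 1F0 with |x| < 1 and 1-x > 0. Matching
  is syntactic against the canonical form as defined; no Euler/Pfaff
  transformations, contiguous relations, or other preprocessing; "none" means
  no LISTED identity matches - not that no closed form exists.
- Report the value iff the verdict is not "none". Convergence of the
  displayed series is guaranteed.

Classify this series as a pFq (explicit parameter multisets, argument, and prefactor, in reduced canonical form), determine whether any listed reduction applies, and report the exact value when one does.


The tell: x = (-1) and striking the common factor k + 1/2 reduces the term (prefactor 5/3).
Adjacent-term ratio: r(k) = (-1) * (k-6) (k+6) / [(k+13) (k+1)] ; factor over Q: parameters, x = (-1), and C = 5/3.

Reduced: x = -1, 2F1, upper = {-6, 6}, lower = {13}, C = 5/3. Verdict (x = -1): Kummer (I3) applies (x = -1; c = 13 equals 1+a-b for upper {-6, 6}: listed pattern). Its exact value is 55/3.


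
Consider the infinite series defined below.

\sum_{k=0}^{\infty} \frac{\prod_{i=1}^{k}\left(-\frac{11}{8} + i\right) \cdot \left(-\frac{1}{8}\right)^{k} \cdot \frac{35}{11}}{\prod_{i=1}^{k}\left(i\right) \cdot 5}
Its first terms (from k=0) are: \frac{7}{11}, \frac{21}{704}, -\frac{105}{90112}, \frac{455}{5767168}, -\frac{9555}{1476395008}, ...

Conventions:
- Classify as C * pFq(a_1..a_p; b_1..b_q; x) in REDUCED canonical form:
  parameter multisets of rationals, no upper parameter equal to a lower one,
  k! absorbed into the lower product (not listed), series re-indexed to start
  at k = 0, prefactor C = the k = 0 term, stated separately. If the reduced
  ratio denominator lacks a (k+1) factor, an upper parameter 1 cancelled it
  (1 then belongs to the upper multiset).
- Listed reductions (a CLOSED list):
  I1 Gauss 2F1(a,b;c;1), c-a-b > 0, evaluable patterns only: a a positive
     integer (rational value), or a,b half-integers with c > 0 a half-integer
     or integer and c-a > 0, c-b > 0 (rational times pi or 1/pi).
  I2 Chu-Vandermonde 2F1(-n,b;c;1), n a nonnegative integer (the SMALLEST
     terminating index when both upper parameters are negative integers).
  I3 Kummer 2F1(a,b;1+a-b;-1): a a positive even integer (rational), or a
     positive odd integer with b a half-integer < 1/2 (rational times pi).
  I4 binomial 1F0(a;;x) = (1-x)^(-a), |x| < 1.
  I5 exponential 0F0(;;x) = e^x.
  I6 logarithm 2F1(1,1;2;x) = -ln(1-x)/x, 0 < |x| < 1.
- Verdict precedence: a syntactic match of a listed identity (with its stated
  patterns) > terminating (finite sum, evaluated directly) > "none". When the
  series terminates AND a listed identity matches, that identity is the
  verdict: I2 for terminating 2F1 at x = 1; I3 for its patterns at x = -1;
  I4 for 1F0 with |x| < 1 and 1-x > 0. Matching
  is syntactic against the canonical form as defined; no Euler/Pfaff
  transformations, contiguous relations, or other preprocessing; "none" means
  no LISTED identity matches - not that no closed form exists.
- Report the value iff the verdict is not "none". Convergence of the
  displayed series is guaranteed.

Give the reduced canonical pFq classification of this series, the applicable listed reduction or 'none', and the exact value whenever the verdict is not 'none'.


The tell: with t_0 = \frac{7}{11}, the running product (C = 7/11, x = -1/8) telescopes to a rising factorial.
Step ratio: r(k) = -\frac{1}{8} * (k-\frac{3}{8}) / [(k+1)] - rational in k, leading ratio -\frac{1}{8}; with t_0 = \frac{7}{11}, classification follows.

Classification (C = \frac{7}{11}): 1F0 with upper {-\frac{3}{8}}, lower {-}, argument x = -\frac{1}{8}. Verdict: this is the I4 binomial reduction (the 1F0 binomial series: exponent 3/8, x = -\frac{1}{8}). Value: \frac{7}{11} \cdot \left(\frac{9}{8}\right)^{\frac{3}{8}}.


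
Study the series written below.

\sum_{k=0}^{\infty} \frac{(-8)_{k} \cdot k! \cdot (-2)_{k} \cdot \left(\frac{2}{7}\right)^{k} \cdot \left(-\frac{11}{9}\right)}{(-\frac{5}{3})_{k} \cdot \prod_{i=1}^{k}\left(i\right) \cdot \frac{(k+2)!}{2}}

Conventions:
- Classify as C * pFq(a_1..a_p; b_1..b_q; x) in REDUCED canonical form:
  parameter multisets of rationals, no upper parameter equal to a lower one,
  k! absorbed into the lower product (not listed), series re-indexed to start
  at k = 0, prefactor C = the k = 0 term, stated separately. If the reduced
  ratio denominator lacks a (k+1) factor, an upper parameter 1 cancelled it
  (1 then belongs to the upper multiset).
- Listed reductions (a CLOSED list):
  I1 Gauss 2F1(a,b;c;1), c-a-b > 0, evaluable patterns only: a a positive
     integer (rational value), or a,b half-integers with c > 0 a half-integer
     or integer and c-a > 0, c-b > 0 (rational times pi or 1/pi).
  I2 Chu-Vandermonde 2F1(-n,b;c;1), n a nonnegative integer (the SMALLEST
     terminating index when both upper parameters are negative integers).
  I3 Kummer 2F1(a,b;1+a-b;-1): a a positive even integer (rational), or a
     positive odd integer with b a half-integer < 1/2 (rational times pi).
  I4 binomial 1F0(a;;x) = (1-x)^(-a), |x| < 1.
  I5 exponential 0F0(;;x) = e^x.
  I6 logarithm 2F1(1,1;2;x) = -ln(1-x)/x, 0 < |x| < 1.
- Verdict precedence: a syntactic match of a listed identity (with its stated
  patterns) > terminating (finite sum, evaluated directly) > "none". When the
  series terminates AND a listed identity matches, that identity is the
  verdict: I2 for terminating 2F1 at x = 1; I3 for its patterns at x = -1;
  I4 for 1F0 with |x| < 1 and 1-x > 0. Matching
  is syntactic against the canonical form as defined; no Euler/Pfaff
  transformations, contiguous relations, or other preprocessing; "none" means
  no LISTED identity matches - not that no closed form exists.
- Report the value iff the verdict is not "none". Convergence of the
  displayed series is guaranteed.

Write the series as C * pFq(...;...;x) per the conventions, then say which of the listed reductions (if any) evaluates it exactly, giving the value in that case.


The series (x = \frac{2}{7}) is 3F2: upper {-8, -2, 1}, lower {-\frac{5}{3}, 3}, prefactor -\frac{11}{9}. Verdict: terminating - no listed pattern fits, but -2 in the upper list cuts the series at k = 2; direct evaluation. Sum: -\frac{33}{35}.

The tell: with t_0 = -\frac{11}{9}, the factorial ratio (C = -11/9, x = 2/7) (k+a-1)!/(a-1)! is a rising factorial (a)_k.
Adjacent-term ratio: r(k) = \frac{2}{7} * (k-8) (k-2) (k+1) / [(k-\frac{5}{3}) (k+3) (k+1)] - poly over poly, x = \frac{2}{7} from leading terms; C = -\frac{11}{9} at k = 0.


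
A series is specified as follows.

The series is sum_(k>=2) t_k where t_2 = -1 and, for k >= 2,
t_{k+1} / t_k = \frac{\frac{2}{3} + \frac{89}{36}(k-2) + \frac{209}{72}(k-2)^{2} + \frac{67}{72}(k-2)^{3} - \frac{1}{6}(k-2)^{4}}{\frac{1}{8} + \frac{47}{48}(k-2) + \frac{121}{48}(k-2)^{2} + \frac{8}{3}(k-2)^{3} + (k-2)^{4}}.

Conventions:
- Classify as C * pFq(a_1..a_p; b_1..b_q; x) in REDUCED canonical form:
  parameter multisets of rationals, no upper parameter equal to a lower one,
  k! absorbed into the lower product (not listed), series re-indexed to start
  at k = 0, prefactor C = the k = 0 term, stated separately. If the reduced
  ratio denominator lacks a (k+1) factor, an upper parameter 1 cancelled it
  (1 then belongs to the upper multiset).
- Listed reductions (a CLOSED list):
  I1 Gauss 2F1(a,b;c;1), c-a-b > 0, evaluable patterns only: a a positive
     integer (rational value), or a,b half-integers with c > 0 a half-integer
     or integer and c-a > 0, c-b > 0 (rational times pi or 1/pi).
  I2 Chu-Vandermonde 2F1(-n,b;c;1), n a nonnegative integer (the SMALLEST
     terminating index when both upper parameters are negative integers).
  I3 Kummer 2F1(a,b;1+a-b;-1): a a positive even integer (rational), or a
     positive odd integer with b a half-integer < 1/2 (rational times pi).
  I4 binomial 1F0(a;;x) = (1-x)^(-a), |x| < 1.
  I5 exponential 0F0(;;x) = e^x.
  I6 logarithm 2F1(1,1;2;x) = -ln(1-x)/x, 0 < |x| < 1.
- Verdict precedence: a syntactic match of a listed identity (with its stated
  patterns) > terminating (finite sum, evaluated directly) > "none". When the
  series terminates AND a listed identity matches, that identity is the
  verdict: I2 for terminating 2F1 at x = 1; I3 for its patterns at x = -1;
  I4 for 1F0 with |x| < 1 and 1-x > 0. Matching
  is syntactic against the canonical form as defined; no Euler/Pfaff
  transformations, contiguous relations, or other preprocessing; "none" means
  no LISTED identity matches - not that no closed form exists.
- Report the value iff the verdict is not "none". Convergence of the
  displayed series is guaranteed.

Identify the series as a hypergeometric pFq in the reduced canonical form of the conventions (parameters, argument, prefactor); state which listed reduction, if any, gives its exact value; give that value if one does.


Prefactor -1, argument -\frac{1}{6}: 2F1 with upper {-8, 1} over lower {\frac{1}{4}}. Verdict: terminating - upper parameter -8 makes this a finite sum (last index 8), evaluated exactly. Hence: -\frac{44746853171}{3153708675}.

The tell: t_0 being -1, the parameter 3/4 appears in both the upper and lower lists and cancels (alongside the other common factor).
Consecutive-term ratio: r(k) = -\frac{1}{6} * (k-8) (k+1) / [(k+\frac{1}{4}) (k+1)] ; factor over Q: parameters, x = -\frac{1}{6}, and C = -1.


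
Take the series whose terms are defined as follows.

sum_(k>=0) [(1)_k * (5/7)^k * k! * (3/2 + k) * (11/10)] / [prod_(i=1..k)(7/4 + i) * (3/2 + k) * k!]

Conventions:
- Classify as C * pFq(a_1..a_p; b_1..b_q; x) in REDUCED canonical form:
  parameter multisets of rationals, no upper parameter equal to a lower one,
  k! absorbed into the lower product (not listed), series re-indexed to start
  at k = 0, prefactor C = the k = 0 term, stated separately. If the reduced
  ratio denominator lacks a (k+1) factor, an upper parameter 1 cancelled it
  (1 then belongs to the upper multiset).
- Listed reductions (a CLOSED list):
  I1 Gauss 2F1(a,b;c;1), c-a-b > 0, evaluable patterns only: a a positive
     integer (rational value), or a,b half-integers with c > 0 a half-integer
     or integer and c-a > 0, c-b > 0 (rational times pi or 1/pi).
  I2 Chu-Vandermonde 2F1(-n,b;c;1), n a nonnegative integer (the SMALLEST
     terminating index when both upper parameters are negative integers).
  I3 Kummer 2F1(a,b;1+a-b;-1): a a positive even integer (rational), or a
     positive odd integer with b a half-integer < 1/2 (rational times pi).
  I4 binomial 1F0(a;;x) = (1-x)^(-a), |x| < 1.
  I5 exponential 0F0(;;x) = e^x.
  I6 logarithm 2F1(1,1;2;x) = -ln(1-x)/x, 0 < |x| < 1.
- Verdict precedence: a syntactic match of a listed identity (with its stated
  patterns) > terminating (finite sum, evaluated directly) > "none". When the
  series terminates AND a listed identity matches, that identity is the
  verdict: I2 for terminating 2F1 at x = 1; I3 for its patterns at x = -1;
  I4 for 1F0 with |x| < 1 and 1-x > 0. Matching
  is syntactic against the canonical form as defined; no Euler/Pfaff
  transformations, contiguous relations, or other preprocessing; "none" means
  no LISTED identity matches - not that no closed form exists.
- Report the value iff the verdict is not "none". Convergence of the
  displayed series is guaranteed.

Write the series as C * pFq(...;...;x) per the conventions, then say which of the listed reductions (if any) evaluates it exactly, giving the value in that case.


Prefactor 11/10, argument 5/7: 2F1 with upper {1, 1} over lower {11/4}. Verdict: none - this 2F1 at x = 5/7 matches no listed pattern, and upper {1, 1} holds no stopper.

First insight: x = (5/7) and the lower running product (C = 11/10, x = 5/7) is a rising factorial.
Step ratio: r(k) = (5/7) * (k+1) (k+1) / [(k+11/4) (k+1)] - rational in k, leading ratio (5/7); with t_0 = 11/10, classification follows.


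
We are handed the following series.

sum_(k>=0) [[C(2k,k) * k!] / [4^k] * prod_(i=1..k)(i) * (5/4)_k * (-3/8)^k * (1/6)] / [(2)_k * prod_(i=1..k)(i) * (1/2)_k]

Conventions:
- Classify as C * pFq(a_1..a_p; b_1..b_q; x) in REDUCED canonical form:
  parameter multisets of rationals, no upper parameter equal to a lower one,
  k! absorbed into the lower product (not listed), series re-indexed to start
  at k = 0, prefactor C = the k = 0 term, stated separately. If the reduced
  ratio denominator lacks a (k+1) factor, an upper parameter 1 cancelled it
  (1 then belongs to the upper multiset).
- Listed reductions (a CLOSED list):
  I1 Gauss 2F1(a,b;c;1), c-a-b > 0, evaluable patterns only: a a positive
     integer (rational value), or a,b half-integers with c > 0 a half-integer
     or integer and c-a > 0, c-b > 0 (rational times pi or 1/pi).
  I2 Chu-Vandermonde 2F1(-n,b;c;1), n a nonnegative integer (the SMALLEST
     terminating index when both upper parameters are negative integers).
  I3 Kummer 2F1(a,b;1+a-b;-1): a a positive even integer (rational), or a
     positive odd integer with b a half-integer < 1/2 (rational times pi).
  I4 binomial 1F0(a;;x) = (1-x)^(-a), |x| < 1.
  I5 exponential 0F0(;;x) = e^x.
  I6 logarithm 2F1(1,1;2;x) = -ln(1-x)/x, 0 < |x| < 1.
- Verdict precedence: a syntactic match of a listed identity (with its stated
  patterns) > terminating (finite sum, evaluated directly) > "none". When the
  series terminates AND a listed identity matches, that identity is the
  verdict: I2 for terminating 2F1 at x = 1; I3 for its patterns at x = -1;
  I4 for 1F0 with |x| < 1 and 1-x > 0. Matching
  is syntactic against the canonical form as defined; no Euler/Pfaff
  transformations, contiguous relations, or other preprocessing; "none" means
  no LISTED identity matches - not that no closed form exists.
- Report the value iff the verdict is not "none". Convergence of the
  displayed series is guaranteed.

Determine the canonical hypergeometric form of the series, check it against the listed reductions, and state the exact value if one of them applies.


Prefactor 1/6, argument -3/8: 2F1 with upper {1, 5/4} over lower {2}. Verdict: no listed reduction: x = -3/8 and upper {1, 5/4} fail every I1-I6 pattern.

Key step: with t_0 = 1/6, the product of the first k integers (C = 1/6, x = -3/8) is k!.
Step ratio: r(k) = (-3/8) * (k+1) (k+5/4) / [(k+2) (k+1)] - poly over poly, x = (-3/8) from leading terms; C = 1/6 at k = 0.


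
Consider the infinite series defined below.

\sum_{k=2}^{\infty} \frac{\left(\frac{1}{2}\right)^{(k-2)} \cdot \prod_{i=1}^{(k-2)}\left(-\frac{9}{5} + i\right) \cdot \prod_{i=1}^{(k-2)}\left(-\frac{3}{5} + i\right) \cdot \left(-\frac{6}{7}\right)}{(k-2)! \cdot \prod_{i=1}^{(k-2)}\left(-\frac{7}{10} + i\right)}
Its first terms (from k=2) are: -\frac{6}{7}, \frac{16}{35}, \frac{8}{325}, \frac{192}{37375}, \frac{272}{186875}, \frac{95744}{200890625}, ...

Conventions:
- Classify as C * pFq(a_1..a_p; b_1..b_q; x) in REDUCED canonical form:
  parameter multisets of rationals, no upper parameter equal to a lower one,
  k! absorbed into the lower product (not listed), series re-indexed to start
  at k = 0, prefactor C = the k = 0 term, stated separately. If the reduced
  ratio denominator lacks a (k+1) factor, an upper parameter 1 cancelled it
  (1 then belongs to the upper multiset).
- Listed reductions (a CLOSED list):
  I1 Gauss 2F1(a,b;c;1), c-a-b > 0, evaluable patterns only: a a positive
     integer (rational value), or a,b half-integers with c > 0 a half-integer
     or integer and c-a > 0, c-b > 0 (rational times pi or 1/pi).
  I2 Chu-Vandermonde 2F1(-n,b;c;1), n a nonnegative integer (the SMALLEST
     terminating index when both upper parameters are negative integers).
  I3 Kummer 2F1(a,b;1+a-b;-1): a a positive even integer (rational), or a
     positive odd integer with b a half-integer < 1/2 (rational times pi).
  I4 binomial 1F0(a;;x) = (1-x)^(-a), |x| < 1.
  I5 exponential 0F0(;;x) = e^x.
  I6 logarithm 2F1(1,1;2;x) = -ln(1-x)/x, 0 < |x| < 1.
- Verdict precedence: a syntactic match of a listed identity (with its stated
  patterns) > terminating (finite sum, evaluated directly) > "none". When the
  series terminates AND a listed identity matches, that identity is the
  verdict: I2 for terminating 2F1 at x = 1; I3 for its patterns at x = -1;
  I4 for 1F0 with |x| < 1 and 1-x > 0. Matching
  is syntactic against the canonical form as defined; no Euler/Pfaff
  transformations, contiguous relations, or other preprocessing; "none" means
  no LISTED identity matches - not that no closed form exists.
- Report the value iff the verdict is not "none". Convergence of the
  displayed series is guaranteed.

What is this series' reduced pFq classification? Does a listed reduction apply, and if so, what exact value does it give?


Canonical form: C = -\frac{6}{7} times 2F1 with upper {-\frac{4}{5}, \frac{2}{5}}, lower {\frac{3}{10}}, x = \frac{1}{2}. Verdict: none - at argument \frac{1}{2} the multisets {-\frac{4}{5}, \frac{2}{5}} ; {\frac{3}{10}} match no listed identity.

First insight: t_0 = -\frac{6}{7} here, and the running product (C = -6/7) telescopes to a rising factorial.
Ratio: r(k) = \frac{1}{2} * (k-\frac{4}{5}) (k+\frac{2}{5}) / [(k+\frac{3}{10}) (k+1)] - rational; roots negated = parameters, x = \frac{1}{2}, C = -\frac{6}{7}.


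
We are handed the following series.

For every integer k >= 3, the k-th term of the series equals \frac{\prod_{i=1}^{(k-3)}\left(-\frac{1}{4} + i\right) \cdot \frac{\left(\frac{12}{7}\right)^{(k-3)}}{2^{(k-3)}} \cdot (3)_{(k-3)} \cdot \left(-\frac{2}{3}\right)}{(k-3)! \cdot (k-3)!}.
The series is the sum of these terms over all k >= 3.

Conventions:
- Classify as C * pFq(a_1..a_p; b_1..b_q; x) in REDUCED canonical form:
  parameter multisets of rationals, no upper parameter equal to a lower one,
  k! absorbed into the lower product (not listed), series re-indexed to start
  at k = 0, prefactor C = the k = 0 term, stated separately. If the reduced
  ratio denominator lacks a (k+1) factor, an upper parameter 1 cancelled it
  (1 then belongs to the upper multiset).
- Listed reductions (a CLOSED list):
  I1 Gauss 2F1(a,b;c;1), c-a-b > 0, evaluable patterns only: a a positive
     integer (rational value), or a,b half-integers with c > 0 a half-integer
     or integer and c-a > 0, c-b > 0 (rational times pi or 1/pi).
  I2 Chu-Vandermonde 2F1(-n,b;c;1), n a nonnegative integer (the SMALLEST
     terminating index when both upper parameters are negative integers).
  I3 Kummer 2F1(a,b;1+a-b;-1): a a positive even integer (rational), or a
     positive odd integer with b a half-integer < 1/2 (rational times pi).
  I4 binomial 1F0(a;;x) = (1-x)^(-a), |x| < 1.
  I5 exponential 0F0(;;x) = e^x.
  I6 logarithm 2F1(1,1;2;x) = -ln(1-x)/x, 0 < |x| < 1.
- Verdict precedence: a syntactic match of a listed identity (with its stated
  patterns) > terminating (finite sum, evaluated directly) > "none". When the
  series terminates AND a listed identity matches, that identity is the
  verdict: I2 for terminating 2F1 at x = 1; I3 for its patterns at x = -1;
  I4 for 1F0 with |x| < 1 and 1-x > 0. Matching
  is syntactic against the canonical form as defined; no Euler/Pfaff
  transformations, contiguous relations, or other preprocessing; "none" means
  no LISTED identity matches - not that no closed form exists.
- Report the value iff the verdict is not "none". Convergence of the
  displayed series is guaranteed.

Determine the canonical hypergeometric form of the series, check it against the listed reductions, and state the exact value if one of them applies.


The series (x = \frac{6}{7}) is 2F1: upper {\frac{3}{4}, 3}, lower {1}, prefactor -\frac{2}{3}. Verdict: none - at argument \frac{6}{7} the multisets {\frac{3}{4}, 3} ; {1} match no listed identity.

First insight: with t_0 = -\frac{2}{3}, the running product (prefactor -2/3) telescopes to a rising factorial.
Consecutive-term ratio: r(k) = \frac{6}{7} * (k+\frac{3}{4}) (k+3) / [(k+1) (k+1)] - rational in k. x = \frac{6}{7}; t_0 = -\frac{2}{3}; negate the roots.


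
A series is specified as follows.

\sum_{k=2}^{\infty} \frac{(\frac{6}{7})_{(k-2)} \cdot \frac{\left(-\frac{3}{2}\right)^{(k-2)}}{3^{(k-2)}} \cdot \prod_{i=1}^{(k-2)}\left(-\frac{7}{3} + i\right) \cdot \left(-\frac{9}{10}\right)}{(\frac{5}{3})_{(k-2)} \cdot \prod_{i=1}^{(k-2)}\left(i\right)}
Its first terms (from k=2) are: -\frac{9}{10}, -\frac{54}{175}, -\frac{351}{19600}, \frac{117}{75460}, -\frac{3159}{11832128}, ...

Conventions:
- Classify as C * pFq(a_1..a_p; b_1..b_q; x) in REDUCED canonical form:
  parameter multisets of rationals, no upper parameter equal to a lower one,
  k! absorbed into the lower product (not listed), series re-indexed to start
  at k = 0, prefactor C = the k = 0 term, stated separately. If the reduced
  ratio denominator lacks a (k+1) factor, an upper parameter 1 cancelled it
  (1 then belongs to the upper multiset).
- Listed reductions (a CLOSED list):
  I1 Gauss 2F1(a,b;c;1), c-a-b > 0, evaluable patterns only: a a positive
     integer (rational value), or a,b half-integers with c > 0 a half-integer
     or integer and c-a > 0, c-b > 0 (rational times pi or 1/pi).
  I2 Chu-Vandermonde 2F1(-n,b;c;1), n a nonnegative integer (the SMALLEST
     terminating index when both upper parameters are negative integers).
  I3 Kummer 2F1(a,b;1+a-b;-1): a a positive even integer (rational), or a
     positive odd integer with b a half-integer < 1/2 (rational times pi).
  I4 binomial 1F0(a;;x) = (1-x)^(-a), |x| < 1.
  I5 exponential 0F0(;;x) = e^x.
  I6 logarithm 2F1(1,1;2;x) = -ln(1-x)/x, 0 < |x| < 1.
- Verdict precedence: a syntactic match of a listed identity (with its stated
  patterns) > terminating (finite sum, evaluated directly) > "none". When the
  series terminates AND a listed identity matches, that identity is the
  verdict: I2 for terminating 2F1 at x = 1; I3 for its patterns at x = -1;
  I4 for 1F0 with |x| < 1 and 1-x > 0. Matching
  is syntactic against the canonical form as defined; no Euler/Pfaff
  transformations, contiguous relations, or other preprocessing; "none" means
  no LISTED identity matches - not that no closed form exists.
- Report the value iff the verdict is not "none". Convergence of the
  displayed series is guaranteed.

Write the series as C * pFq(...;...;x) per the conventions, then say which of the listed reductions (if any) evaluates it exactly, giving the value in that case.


This is -\frac{9}{10} * 2F1(-\frac{4}{3}, \frac{6}{7}; \frac{5}{3}; -\frac{1}{2}) in reduced canonical form. Verdict: none (x = -\frac{1}{2}): each listed identity misses the multisets {-\frac{4}{3}, \frac{6}{7}} ; {\frac{5}{3}}.

Key step: from the first term -\frac{9}{10}: the running product (prefactor -9/10) telescopes to a rising factorial.
Ratio: r(k) = -\frac{1}{2} * (k-\frac{4}{3}) (k+\frac{6}{7}) / [(k+\frac{5}{3}) (k+1)] - rational in k, leading ratio -\frac{1}{2}; with t_0 = -\frac{9}{10}, classification follows.


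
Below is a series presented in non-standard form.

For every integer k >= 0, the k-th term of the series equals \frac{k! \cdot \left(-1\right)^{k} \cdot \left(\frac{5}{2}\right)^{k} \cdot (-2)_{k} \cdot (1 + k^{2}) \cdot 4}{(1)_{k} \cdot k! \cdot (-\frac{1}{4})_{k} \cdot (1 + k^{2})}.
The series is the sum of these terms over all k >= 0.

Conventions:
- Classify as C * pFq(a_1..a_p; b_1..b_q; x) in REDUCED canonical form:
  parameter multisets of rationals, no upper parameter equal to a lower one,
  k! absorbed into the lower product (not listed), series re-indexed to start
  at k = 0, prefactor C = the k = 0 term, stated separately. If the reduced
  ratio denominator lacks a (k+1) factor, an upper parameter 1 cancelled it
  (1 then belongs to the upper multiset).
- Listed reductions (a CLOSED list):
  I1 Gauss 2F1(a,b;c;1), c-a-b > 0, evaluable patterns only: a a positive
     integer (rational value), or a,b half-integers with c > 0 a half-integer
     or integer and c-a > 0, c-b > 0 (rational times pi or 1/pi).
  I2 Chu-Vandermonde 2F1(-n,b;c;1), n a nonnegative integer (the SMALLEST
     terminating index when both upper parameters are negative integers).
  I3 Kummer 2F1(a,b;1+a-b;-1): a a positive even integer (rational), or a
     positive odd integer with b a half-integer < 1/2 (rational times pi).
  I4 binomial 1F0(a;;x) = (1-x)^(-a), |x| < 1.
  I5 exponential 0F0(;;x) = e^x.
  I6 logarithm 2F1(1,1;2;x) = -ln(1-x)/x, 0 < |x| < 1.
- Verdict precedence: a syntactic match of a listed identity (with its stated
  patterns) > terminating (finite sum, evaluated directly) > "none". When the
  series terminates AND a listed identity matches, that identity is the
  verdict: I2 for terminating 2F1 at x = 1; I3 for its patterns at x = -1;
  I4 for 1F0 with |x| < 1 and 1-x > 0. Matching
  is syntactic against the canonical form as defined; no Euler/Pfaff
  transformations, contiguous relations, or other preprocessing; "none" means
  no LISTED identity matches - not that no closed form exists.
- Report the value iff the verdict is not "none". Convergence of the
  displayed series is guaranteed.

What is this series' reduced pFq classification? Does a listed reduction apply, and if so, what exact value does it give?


With C = 4: the canonical form is 1F1(-2; -\frac{1}{4}; -\frac{5}{2}). Verdict: terminating at k = 2: the factor (-2)_k kills every later term; summing the 3 survivors is exact. Sum: -\frac{628}{3}.

First insight: with t_0 = 4, striking the common factor k^2 + 1 reduces the term (C = 4, x = -5/2).
Consecutive-term ratio: r(k) = -\frac{5}{2} * (k-2) / [(k-\frac{1}{4}) (k+1)] - rational in k. x = -\frac{5}{2}; t_0 = 4; negate the roots.


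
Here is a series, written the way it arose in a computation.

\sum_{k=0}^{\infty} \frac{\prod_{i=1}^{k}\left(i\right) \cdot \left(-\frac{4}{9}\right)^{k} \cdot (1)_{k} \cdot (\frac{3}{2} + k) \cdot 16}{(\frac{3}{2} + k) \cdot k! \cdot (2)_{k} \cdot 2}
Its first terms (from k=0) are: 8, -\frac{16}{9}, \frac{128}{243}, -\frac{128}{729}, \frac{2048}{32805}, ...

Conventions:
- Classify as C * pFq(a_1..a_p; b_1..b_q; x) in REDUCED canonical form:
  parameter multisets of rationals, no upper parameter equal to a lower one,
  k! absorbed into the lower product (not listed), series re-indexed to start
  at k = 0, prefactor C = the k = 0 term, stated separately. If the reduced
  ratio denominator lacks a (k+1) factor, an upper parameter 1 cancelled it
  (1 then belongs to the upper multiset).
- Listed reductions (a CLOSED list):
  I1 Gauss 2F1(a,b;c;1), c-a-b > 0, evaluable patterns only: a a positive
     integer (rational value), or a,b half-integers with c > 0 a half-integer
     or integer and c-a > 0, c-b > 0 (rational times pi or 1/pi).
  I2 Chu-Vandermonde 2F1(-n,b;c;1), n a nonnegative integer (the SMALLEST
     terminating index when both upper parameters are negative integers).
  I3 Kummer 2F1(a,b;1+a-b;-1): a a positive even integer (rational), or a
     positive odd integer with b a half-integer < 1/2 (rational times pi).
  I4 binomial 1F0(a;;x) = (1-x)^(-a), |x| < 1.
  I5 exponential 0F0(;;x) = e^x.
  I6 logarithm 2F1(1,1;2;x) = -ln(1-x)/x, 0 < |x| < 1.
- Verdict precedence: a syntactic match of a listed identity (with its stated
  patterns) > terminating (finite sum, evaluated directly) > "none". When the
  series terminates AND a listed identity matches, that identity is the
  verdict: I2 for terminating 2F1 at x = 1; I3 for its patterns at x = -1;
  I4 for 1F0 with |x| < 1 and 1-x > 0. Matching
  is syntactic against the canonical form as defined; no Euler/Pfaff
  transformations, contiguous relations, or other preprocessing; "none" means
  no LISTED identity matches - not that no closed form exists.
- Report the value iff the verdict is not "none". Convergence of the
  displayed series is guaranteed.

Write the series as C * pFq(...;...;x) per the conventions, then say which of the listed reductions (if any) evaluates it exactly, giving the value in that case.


Prefactor 8, argument -\frac{4}{9}: 2F1 with upper {1, 1} over lower {2}. Verdict at x = -\frac{4}{9}: logarithm (I6) matches (the logarithm: parameters (1,1;2), x = -\frac{4}{9}). Hence: 18 \cdot \ln\left(\frac{13}{9}\right).

First insight: from the first term 8: the constant factors (prefactor 8) combine into one prefactor.
Ratio: r(k) = -\frac{4}{9} * (k+1) (k+1) / [(k+2) (k+1)] - poly over poly, x = -\frac{4}{9} from leading terms; C = 8 at k = 0.


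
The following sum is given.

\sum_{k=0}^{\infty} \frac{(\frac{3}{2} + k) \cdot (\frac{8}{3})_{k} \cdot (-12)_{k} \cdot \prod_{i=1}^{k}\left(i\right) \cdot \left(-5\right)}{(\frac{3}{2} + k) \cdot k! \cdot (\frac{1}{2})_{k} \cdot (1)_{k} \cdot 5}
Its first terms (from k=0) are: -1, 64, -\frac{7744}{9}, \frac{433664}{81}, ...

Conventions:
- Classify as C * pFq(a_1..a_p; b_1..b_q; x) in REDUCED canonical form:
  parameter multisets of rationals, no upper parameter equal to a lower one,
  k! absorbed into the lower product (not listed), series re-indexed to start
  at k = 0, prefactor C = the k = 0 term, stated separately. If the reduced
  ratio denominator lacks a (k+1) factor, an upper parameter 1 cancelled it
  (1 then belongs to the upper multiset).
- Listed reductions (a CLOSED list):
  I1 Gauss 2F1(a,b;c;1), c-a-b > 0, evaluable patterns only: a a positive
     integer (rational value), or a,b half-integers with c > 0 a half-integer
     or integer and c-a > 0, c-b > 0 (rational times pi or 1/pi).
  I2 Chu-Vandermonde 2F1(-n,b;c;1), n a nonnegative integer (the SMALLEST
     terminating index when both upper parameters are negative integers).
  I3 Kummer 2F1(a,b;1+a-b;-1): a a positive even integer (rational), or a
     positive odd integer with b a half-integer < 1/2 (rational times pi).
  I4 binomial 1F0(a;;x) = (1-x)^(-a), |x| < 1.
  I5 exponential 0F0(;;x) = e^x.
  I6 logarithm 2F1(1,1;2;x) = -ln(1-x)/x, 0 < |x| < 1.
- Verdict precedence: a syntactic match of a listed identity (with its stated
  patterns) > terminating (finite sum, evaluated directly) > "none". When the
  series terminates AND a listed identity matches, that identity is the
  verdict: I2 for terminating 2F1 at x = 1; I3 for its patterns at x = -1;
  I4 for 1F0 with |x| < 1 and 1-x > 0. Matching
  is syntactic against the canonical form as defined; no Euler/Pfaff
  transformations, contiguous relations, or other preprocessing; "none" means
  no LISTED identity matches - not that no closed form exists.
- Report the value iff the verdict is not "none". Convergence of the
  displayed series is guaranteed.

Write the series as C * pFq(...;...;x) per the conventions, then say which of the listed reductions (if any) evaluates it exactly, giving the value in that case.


With C = -1: the canonical form is 2F1(-12, \frac{8}{3}; \frac{1}{2}; 1). Verdict: the Chu-Vandermonde identity I2 matches (terminating 2F1 at x = 1 with n = 12, b = 8/3, c = \frac{1}{2}). Value: \frac{2961799}{2453663097}.

The tell: from the first term -1: the parameter 1 appears in both the upper and lower lists and cancels (alongside the other common factor).
Adjacent-term ratio: r(k) = 1 * (k-12) (k+\frac{8}{3}) / [(k+\frac{1}{2}) (k+1)] ; factor over Q: parameters, x = 1, and C = -1.
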